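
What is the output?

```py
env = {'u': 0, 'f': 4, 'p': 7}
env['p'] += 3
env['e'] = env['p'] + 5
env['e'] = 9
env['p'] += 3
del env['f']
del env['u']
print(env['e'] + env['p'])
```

22

env['p'] = 7+3 = 10 → {'u': 0, 'f': 4, 'p': 10}
env['e'] = env['p']+5 = 15 → {'u': 0, 'f': 4, 'p': 10, 'e': 15}
env['e'] = 9 → {'u': 0, 'f': 4, 'p': 10, 'e': 9}
env['p'] = 10+3 = 13 → {'u': 0, 'f': 4, 'p': 13, 'e': 9}
del 'f' → {'u': 0, 'p': 13, 'e': 9}
del 'u' → {'p': 13, 'e': 9}
env['e']+env['p'] = 9+13 = 22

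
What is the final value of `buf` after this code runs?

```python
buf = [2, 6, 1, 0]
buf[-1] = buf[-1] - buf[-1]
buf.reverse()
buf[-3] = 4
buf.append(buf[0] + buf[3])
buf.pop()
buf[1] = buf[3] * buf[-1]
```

buf[-1] = buf[-1]-buf[-1] = 0-0 = 0 → [2, 6, 1, 0]
reverse → [0, 1, 6, 2]
buf[-3] = 4 → [0, 4, 6, 2]
append buf[0]+buf[3] = 0+2 = 2 → [0, 4, 6, 2, 2]
pop() removes 2 → [0, 4, 6, 2]
buf[1] = buf[3]*buf[-1] = 2*2 = 4 → [0, 4, 6, 2]

[0, 4, 6, 2]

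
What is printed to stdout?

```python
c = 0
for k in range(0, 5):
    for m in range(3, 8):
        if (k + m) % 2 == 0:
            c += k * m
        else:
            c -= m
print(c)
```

k=0,m=3: odd sum, c = 0-3 = -3
k=0,m=4: even sum, c = (-3)+0 = -3
k=0,m=5: odd sum, c = (-3)-5 = -8
k=0,m=6: even sum, c = (-8)+0 = -8
k=0,m=7: odd sum, c = (-8)-7 = -15
k=1,m=3: even sum, c = (-15)+3 = -12
k=1,m=4: odd sum, c = (-12)-4 = -16
k=1,m=5: even sum, c = (-16)+5 = -11
k=1,m=6: odd sum, c = (-11)-6 = -17
k=1,m=7: even sum, c = (-17)+7 = -10
k=2,m=3: odd sum, c = (-10)-3 = -13
k=2,m=4: even sum, c = (-13)+8 = -5
k=2,m=5: odd sum, c = (-5)-5 = -10
k=2,m=6: even sum, c = (-10)+12 = 2
k=2,m=7: odd sum, c = 2-7 = -5
k=3,m=3: even sum, c = (-5)+9 = 4
k=3,m=4: odd sum, c = 4-4 = 0
k=3,m=5: even sum, c = 0+15 = 15
k=3,m=6: odd sum, c = 15-6 = 9
k=3,m=7: even sum, c = 9+21 = 30
k=4,m=3: odd sum, c = 30-3 = 27
k=4,m=4: even sum, c = 27+16 = 43
k=4,m=5: odd sum, c = 43-5 = 38
k=4,m=6: even sum, c = 38+24 = 62
k=4,m=7: odd sum, c = 62-7 = 55

55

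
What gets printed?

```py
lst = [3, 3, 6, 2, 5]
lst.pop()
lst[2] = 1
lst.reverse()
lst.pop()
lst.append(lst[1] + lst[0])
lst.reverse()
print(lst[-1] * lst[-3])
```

6

pop() removes 5 → [3, 3, 6, 2]
lst[2] = 1 → [3, 3, 1, 2]
reverse → [2, 1, 3, 3]
pop() removes 3 → [2, 1, 3]
append lst[1]+lst[0] = 1+2 = 3 → [2, 1, 3, 3]
reverse → [3, 3, 1, 2]
lst[-1]*lst[-3] = 2*3 = 6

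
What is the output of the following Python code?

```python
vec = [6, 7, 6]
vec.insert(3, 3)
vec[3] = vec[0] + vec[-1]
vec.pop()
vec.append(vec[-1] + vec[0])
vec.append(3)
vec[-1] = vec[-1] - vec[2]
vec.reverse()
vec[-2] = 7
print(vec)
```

insert 3 at 3 → [6, 7, 6, 3]
vec[3] = vec[0]+vec[-1] = 6+3 = 9 → [6, 7, 6, 9]
pop() removes 9 → [6, 7, 6]
append vec[-1]+vec[0] = 6+6 = 12 → [6, 7, 6, 12]
append 3 → [6, 7, 6, 12, 3]
vec[-1] = vec[-1]-vec[2] = 3-6 = -3 → [6, 7, 6, 12, -3]
reverse → [-3, 12, 6, 7, 6]
vec[-2] = 7 → [-3, 12, 6, 7, 6]

[-3, 12, 6, 7, 6]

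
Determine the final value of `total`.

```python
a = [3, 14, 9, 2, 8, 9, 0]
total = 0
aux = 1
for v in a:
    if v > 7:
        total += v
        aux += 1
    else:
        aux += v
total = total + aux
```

50

v=3: not >7; aux=4
v=14: >7, total = 0+14 = 14; aux=5
v=9: >7, total = 14+9 = 23; aux=6
v=2: not >7; aux=8
v=8: >7, total = 23+8 = 31; aux=9
v=9: >7, total = 31+9 = 40; aux=10
v=0: not >7; aux=10
total+aux = 40+10 = 50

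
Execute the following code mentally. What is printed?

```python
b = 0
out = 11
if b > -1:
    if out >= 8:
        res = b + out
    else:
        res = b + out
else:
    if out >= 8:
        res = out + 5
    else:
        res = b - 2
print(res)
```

b=0, out=11
b > -1 is True; out >= 8 is True
→ res = b + out = 11

11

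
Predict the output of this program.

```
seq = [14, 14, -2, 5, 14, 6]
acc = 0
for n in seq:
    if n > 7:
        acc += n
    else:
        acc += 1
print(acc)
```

n=14: >7, acc = 0+14 = 14
n=14: >7, acc = 14+14 = 28
n=-2: not >7, acc = 28+1 = 29
n=5: not >7, acc = 29+1 = 30
n=14: >7, acc = 30+14 = 44
n=6: not >7, acc = 44+1 = 45

45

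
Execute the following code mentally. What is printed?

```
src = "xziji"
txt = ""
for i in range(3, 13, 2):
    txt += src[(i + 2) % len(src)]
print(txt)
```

i=3: add src[0]='x' → 'x'
i=5: add src[2]='i' → 'xi'
i=7: add src[4]='i' → 'xii'
i=9: add src[1]='z' → 'xiiz'
i=11: add src[3]='j' → 'xiizj'

xiizj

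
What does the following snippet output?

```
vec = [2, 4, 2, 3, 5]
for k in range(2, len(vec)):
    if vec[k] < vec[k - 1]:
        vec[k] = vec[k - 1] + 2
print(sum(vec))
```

k=2: 2<4, vec[2] = 4+2 = 6 → [2, 4, 6, 3, 5]
k=3: 3<6, vec[3] = 6+2 = 8 → [2, 4, 6, 8, 5]
k=4: 5<8, vec[4] = 8+2 = 10 → [2, 4, 6, 8, 10]
sum = 30

30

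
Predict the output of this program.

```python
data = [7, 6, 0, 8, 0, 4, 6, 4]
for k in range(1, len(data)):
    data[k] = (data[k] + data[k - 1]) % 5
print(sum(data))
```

16

k=1: data[1] = (6+7)%5 = 3 → [7, 3, 0, 8, 0, 4, 6, 4]
k=2: data[2] = (0+3)%5 = 3 → [7, 3, 3, 8, 0, 4, 6, 4]
k=3: data[3] = (8+3)%5 = 1 → [7, 3, 3, 1, 0, 4, 6, 4]
k=4: data[4] = (0+1)%5 = 1 → [7, 3, 3, 1, 1, 4, 6, 4]
k=5: data[5] = (4+1)%5 = 0 → [7, 3, 3, 1, 1, 0, 6, 4]
k=6: data[6] = (6+0)%5 = 1 → [7, 3, 3, 1, 1, 0, 1, 4]
k=7: data[7] = (4+1)%5 = 0 → [7, 3, 3, 1, 1, 0, 1, 0]
sum = 16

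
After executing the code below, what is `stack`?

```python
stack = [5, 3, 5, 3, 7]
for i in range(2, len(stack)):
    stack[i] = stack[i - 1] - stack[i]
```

[5, 3, -2, -5, -12]

i=2: stack[2] = 3-5 = -2 → [5, 3, -2, 3, 7]
i=3: stack[3] = (-2)-3 = -5 → [5, 3, -2, -5, 7]
i=4: stack[4] = (-5)-7 = -12 → [5, 3, -2, -5, -12]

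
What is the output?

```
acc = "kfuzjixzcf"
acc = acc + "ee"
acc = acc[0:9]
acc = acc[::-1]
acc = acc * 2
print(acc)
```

czxijzufkczxijzufk

+ 'ee' → 'kfuzjixzcfee'
slice [0:9] → 'kfuzjixzc'
reverse → 'czxijzufk'
repeat ×2 → 'czxijzufkczxijzufk'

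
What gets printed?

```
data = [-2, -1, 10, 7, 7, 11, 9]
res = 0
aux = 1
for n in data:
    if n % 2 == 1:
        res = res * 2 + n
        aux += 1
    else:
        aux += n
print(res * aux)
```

1386

n=-2: not odd; aux=-1
n=-1: odd, res = 0*2+(-1) = -1; aux=0
n=10: not odd; aux=10
n=7: odd, res = (-1)*2+7 = 5; aux=11
n=7: odd, res = 5*2+7 = 17; aux=12
n=11: odd, res = 17*2+11 = 45; aux=13
n=9: odd, res = 45*2+9 = 99; aux=14
res*aux = 99*14 = 1386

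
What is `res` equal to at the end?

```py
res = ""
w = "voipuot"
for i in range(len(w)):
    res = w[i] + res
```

i=0: prepend 'v' → 'v'
i=1: prepend 'o' → 'ov'
i=2: prepend 'i' → 'iov'
i=3: prepend 'p' → 'piov'
i=4: prepend 'u' → 'upiov'
i=5: prepend 'o' → 'oupiov'
i=6: prepend 't' → 'toupiov'

'toupiov'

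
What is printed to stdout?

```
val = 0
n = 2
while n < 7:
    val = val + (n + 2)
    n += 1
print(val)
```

30

n=2: val = 0+4 = 4
n=3: val = 4+5 = 9
n=4: val = 9+6 = 15
n=5: val = 15+7 = 22
n=6: val = 22+8 = 30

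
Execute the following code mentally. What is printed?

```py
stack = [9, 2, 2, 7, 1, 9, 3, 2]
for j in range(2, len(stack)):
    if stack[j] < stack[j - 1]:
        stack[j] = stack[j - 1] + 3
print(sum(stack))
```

78

j=2: 2>=2, unchanged → [9, 2, 2, 7, 1, 9, 3, 2]
j=3: 7>=2, unchanged → [9, 2, 2, 7, 1, 9, 3, 2]
j=4: 1<7, stack[4] = 7+3 = 10 → [9, 2, 2, 7, 10, 9, 3, 2]
j=5: 9<10, stack[5] = 10+3 = 13 → [9, 2, 2, 7, 10, 13, 3, 2]
j=6: 3<13, stack[6] = 13+3 = 16 → [9, 2, 2, 7, 10, 13, 16, 2]
j=7: 2<16, stack[7] = 16+3 = 19 → [9, 2, 2, 7, 10, 13, 16, 19]
sum = 78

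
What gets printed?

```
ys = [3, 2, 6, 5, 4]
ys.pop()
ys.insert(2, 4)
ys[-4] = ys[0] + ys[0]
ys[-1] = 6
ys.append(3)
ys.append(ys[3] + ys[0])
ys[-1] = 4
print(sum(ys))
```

32

pop() removes 4 → [3, 2, 6, 5]
insert 4 at 2 → [3, 2, 4, 6, 5]
ys[-4] = ys[0]+ys[0] = 3+3 = 6 → [3, 6, 4, 6, 5]
ys[-1] = 6 → [3, 6, 4, 6, 6]
append 3 → [3, 6, 4, 6, 6, 3]
append ys[3]+ys[0] = 6+3 = 9 → [3, 6, 4, 6, 6, 3, 9]
ys[-1] = 4 → [3, 6, 4, 6, 6, 3, 4]
sum = 32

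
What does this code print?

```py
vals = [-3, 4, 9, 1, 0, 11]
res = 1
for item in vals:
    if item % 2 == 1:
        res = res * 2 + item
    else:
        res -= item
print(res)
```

9

item=-3: odd, res = 1*2+(-3) = -1
item=4: not odd, res = (-1)-4 = -5
item=9: odd, res = (-5)*2+9 = -1
item=1: odd, res = (-1)*2+1 = -1
item=0: not odd, res = (-1)-0 = -1
item=11: odd, res = (-1)*2+11 = 9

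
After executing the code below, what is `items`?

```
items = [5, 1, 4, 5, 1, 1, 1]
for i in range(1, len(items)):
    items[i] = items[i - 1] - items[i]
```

[5, 4, 0, -5, -6, -7, -8]

i=1: items[1] = 5-1 = 4 → [5, 4, 4, 5, 1, 1, 1]
i=2: items[2] = 4-4 = 0 → [5, 4, 0, 5, 1, 1, 1]
i=3: items[3] = 0-5 = -5 → [5, 4, 0, -5, 1, 1, 1]
i=4: items[4] = (-5)-1 = -6 → [5, 4, 0, -5, -6, 1, 1]
i=5: items[5] = (-6)-1 = -7 → [5, 4, 0, -5, -6, -7, 1]
i=6: items[6] = (-7)-1 = -8 → [5, 4, 0, -5, -6, -7, -8]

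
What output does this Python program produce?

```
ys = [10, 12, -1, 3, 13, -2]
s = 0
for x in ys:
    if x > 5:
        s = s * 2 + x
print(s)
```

x=10: >5, s = 0*2+10 = 10
x=12: >5, s = 10*2+12 = 32
x=-1: not >5
x=3: not >5
x=13: >5, s = 32*2+13 = 77
x=-2: not >5

77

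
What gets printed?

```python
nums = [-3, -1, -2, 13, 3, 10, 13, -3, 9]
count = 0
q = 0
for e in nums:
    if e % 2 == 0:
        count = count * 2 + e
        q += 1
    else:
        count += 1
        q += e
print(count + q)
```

e=-3: not even, count = 0+1 = 1; q=-3
e=-1: not even, count = 1+1 = 2; q=-4
e=-2: even, count = 2*2+(-2) = 2; q=-3
e=13: not even, count = 2+1 = 3; q=10
e=3: not even, count = 3+1 = 4; q=13
e=10: even, count = 4*2+10 = 18; q=14
e=13: not even, count = 18+1 = 19; q=27
e=-3: not even, count = 19+1 = 20; q=24
e=9: not even, count = 20+1 = 21; q=33
count+q = 21+33 = 54

54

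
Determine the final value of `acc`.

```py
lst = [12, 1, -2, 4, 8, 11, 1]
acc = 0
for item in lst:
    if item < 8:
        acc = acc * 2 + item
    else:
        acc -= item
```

item=12: not <8, acc = 0-12 = -12
item=1: <8, acc = (-12)*2+1 = -23
item=-2: <8, acc = (-23)*2+(-2) = -48
item=4: <8, acc = (-48)*2+4 = -92
item=8: not <8, acc = (-92)-8 = -100
item=11: not <8, acc = (-100)-11 = -111
item=1: <8, acc = (-111)*2+1 = -221

-221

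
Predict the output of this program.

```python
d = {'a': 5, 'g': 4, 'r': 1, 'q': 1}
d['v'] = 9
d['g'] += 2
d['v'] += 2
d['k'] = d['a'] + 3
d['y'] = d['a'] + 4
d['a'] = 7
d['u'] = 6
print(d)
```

d['v'] = 9 → {'a': 5, 'g': 4, 'r': 1, 'q': 1, 'v': 9}
d['g'] = 4+2 = 6 → {'a': 5, 'g': 6, 'r': 1, 'q': 1, 'v': 9}
d['v'] = 9+2 = 11 → {'a': 5, 'g': 6, 'r': 1, 'q': 1, 'v': 11}
d['k'] = d['a']+3 = 8 → {'a': 5, 'g': 6, 'r': 1, 'q': 1, 'v': 11, 'k': 8}
d['y'] = d['a']+4 = 9 → {'a': 5, 'g': 6, 'r': 1, 'q': 1, 'v': 11, 'k': 8, 'y': 9}
d['a'] = 7 → {'a': 7, 'g': 6, 'r': 1, 'q': 1, 'v': 11, 'k': 8, 'y': 9}
d['u'] = 6 → {'a': 7, 'g': 6, 'r': 1, 'q': 1, 'v': 11, 'k': 8, 'y': 9, 'u': 6}

{'a': 7, 'g': 6, 'r': 1, 'q': 1, 'v': 11, 'k': 8, 'y': 9, 'u': 6}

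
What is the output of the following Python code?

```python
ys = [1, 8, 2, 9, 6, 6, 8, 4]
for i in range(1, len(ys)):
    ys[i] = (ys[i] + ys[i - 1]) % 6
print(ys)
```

[1, 3, 5, 2, 2, 2, 4, 2]

i=1: ys[1] = (8+1)%6 = 3 → [1, 3, 2, 9, 6, 6, 8, 4]
i=2: ys[2] = (2+3)%6 = 5 → [1, 3, 5, 9, 6, 6, 8, 4]
i=3: ys[3] = (9+5)%6 = 2 → [1, 3, 5, 2, 6, 6, 8, 4]
i=4: ys[4] = (6+2)%6 = 2 → [1, 3, 5, 2, 2, 6, 8, 4]
i=5: ys[5] = (6+2)%6 = 2 → [1, 3, 5, 2, 2, 2, 8, 4]
i=6: ys[6] = (8+2)%6 = 4 → [1, 3, 5, 2, 2, 2, 4, 4]
i=7: ys[7] = (4+4)%6 = 2 → [1, 3, 5, 2, 2, 2, 4, 2]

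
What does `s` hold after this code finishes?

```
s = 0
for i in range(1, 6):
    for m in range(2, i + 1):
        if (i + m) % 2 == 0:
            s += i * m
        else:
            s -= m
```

66

i=2,m=2: even sum, s = 0+4 = 4
i=3,m=2: odd sum, s = 4-2 = 2
i=3,m=3: even sum, s = 2+9 = 11
i=4,m=2: even sum, s = 11+8 = 19
i=4,m=3: odd sum, s = 19-3 = 16
i=4,m=4: even sum, s = 16+16 = 32
i=5,m=2: odd sum, s = 32-2 = 30
i=5,m=3: even sum, s = 30+15 = 45
i=5,m=4: odd sum, s = 45-4 = 41
i=5,m=5: even sum, s = 41+25 = 66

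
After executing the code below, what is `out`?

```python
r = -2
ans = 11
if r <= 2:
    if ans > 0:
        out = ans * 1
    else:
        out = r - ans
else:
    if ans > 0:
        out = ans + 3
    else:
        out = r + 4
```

r=-2, ans=11
r <= 2 is True; ans > 0 is True
→ out = ans * 1 = 11

11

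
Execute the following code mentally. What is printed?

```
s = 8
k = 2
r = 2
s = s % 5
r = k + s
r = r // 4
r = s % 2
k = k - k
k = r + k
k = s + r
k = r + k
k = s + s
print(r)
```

1

s = 8%5 = 3
r = 2+3 = 5
r = 5//4 = 1
r = 3%2 = 1
k = 2-2 = 0
k = 1+0 = 1
k = 3+1 = 4
k = 1+4 = 5
k = 3+3 = 6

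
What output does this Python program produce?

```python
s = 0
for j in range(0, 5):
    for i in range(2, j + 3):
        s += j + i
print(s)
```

90

j=0,i=2: s = 0+2 = 2
j=1,i=2: s = 2+3 = 5
j=1,i=3: s = 5+4 = 9
j=2,i=2: s = 9+4 = 13
j=2,i=3: s = 13+5 = 18
j=2,i=4: s = 18+6 = 24
j=3,i=2: s = 24+5 = 29
j=3,i=3: s = 29+6 = 35
j=3,i=4: s = 35+7 = 42
j=3,i=5: s = 42+8 = 50
j=4,i=2: s = 50+6 = 56
j=4,i=3: s = 56+7 = 63
j=4,i=4: s = 63+8 = 71
j=4,i=5: s = 71+9 = 80
j=4,i=6: s = 80+10 = 90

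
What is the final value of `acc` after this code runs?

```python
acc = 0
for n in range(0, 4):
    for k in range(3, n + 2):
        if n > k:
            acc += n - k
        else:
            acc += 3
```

n=2,k=3: not 2>3, acc = 0+3 = 3
n=3,k=3: not 3>3, acc = 3+3 = 6
n=3,k=4: not 3>4, acc = 6+3 = 9

9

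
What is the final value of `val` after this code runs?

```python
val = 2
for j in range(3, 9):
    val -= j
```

j=3: val = 2-3 = -1
j=4: val = (-1)-4 = -5
j=5: val = (-5)-5 = -10
j=6: val = (-10)-6 = -16
j=7: val = (-16)-7 = -23
j=8: val = (-23)-8 = -31

-31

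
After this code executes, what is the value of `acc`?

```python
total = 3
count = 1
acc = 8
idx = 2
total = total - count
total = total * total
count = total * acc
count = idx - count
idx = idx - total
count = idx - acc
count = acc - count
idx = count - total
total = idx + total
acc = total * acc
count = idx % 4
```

total = 3-1 = 2
total = 2*2 = 4
count = 4*8 = 32
count = 2-32 = -30
idx = 2-4 = -2
count = (-2)-8 = -10
count = 8-(-10) = 18
idx = 18-4 = 14
total = 14+4 = 18
acc = 18*8 = 144
count = 14%4 = 2

144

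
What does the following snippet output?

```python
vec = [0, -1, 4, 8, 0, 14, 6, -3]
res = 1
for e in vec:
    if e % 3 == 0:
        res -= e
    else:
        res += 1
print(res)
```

e=0: %3==0, res = 1-0 = 1
e=-1: not %3==0, res = 1+1 = 2
e=4: not %3==0, res = 2+1 = 3
e=8: not %3==0, res = 3+1 = 4
e=0: %3==0, res = 4-0 = 4
e=14: not %3==0, res = 4+1 = 5
e=6: %3==0, res = 5-6 = -1
e=-3: %3==0, res = (-1)-(-3) = 2

2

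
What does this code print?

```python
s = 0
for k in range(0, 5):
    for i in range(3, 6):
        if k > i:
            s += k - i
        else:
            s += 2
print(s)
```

k=0,i=3: not 0>3, s = 0+2 = 2
k=0,i=4: not 0>4, s = 2+2 = 4
k=0,i=5: not 0>5, s = 4+2 = 6
k=1,i=3: not 1>3, s = 6+2 = 8
k=1,i=4: not 1>4, s = 8+2 = 10
k=1,i=5: not 1>5, s = 10+2 = 12
k=2,i=3: not 2>3, s = 12+2 = 14
k=2,i=4: not 2>4, s = 14+2 = 16
k=2,i=5: not 2>5, s = 16+2 = 18
k=3,i=3: not 3>3, s = 18+2 = 20
k=3,i=4: not 3>4, s = 20+2 = 22
k=3,i=5: not 3>5, s = 22+2 = 24
k=4,i=3: 4>3, s = 24+1 = 25
k=4,i=4: not 4>4, s = 25+2 = 27
k=4,i=5: not 4>5, s = 27+2 = 29

29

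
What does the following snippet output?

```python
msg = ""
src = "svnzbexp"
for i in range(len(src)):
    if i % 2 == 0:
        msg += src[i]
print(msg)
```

snbx

i=0: add 's' → 's'
i=1: skip
i=2: add 'n' → 'sn'
i=3: skip
i=4: add 'b' → 'snb'
i=5: skip
i=6: add 'x' → 'snbx'
i=7: skip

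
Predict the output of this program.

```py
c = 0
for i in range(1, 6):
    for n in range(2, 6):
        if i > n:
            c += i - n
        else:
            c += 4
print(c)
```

66

i=1,n=2: not 1>2, c = 0+4 = 4
i=1,n=3: not 1>3, c = 4+4 = 8
i=1,n=4: not 1>4, c = 8+4 = 12
i=1,n=5: not 1>5, c = 12+4 = 16
i=2,n=2: not 2>2, c = 16+4 = 20
i=2,n=3: not 2>3, c = 20+4 = 24
i=2,n=4: not 2>4, c = 24+4 = 28
i=2,n=5: not 2>5, c = 28+4 = 32
i=3,n=2: 3>2, c = 32+1 = 33
i=3,n=3: not 3>3, c = 33+4 = 37
i=3,n=4: not 3>4, c = 37+4 = 41
i=3,n=5: not 3>5, c = 41+4 = 45
i=4,n=2: 4>2, c = 45+2 = 47
i=4,n=3: 4>3, c = 47+1 = 48
i=4,n=4: not 4>4, c = 48+4 = 52
i=4,n=5: not 4>5, c = 52+4 = 56
i=5,n=2: 5>2, c = 56+3 = 59
i=5,n=3: 5>3, c = 59+2 = 61
i=5,n=4: 5>4, c = 61+1 = 62
i=5,n=5: not 5>5, c = 62+4 = 66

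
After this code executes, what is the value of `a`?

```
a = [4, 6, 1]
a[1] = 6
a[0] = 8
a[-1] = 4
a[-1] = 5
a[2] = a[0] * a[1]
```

a[1] = 6 → [4, 6, 1]
a[0] = 8 → [8, 6, 1]
a[-1] = 4 → [8, 6, 4]
a[-1] = 5 → [8, 6, 5]
a[2] = a[0]*a[1] = 8*6 = 48 → [8, 6, 48]

[8, 6, 48]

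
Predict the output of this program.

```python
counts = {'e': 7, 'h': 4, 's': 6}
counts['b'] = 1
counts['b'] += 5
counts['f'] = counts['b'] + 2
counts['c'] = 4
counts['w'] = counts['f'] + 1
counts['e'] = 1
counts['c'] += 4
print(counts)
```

{'e': 1, 'h': 4, 's': 6, 'b': 6, 'f': 8, 'c': 8, 'w': 9}

counts['b'] = 1 → {'e': 7, 'h': 4, 's': 6, 'b': 1}
counts['b'] = 1+5 = 6 → {'e': 7, 'h': 4, 's': 6, 'b': 6}
counts['f'] = counts['b']+2 = 8 → {'e': 7, 'h': 4, 's': 6, 'b': 6, 'f': 8}
counts['c'] = 4 → {'e': 7, 'h': 4, 's': 6, 'b': 6, 'f': 8, 'c': 4}
counts['w'] = counts['f']+1 = 9 → {'e': 7, 'h': 4, 's': 6, 'b': 6, 'f': 8, 'c': 4, 'w': 9}
counts['e'] = 1 → {'e': 1, 'h': 4, 's': 6, 'b': 6, 'f': 8, 'c': 4, 'w': 9}
counts['c'] = 4+4 = 8 → {'e': 1, 'h': 4, 's': 6, 'b': 6, 'f': 8, 'c': 8, 'w': 9}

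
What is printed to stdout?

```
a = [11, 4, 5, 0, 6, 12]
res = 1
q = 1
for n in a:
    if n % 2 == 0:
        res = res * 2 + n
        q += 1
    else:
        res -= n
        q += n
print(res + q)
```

n=11: not even, res = 1-11 = -10; q=12
n=4: even, res = (-10)*2+4 = -16; q=13
n=5: not even, res = (-16)-5 = -21; q=18
n=0: even, res = (-21)*2+0 = -42; q=19
n=6: even, res = (-42)*2+6 = -78; q=20
n=12: even, res = (-78)*2+12 = -144; q=21
res+q = (-144)+21 = -123

-123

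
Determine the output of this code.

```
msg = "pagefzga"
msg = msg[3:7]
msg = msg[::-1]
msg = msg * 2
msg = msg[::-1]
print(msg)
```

slice [3:7] → 'efzg'
reverse → 'gzfe'
repeat ×2 → 'gzfegzfe'
reverse → 'efzgefzg'

efzgefzg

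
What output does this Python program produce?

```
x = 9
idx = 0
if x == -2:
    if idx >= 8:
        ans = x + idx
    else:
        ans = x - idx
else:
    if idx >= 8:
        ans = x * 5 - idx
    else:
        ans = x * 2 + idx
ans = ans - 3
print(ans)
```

x=9, idx=0
x == -2 is False; idx >= 8 is False
→ ans = x * 2 + idx = 18
ans = 18-3 = 15

15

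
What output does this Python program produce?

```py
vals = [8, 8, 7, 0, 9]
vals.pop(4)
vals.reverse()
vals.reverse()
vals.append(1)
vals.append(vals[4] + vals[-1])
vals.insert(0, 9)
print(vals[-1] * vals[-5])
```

pop(4) removes 9 → [8, 8, 7, 0]
reverse → [0, 7, 8, 8]
reverse → [8, 8, 7, 0]
append 1 → [8, 8, 7, 0, 1]
append vals[4]+vals[-1] = 1+1 = 2 → [8, 8, 7, 0, 1, 2]
insert 9 at 0 → [9, 8, 8, 7, 0, 1, 2]
vals[-1]*vals[-5] = 2*8 = 16

16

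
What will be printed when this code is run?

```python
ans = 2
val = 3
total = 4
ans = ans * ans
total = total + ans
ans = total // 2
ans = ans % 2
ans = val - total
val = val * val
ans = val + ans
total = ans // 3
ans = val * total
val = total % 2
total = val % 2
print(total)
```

ans = 2*2 = 4
total = 4+4 = 8
ans = 8//2 = 4
ans = 4%2 = 0
ans = 3-8 = -5
val = 3*3 = 9
ans = 9+(-5) = 4
total = 4//3 = 1
ans = 9*1 = 9
val = 1%2 = 1
total = 1%2 = 1

1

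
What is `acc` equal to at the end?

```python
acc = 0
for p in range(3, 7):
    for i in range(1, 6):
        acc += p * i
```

270

p=3,i=1: acc = 0+3 = 3
p=3,i=2: acc = 3+6 = 9
p=3,i=3: acc = 9+9 = 18
p=3,i=4: acc = 18+12 = 30
p=3,i=5: acc = 30+15 = 45
p=4,i=1: acc = 45+4 = 49
p=4,i=2: acc = 49+8 = 57
p=4,i=3: acc = 57+12 = 69
p=4,i=4: acc = 69+16 = 85
p=4,i=5: acc = 85+20 = 105
p=5,i=1: acc = 105+5 = 110
p=5,i=2: acc = 110+10 = 120
p=5,i=3: acc = 120+15 = 135
p=5,i=4: acc = 135+20 = 155
p=5,i=5: acc = 155+25 = 180
p=6,i=1: acc = 180+6 = 186
p=6,i=2: acc = 186+12 = 198
p=6,i=3: acc = 198+18 = 216
p=6,i=4: acc = 216+24 = 240
p=6,i=5: acc = 240+30 = 270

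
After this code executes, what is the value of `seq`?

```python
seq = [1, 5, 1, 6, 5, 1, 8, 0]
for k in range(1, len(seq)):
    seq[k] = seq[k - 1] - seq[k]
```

k=1: seq[1] = 1-5 = -4 → [1, -4, 1, 6, 5, 1, 8, 0]
k=2: seq[2] = (-4)-1 = -5 → [1, -4, -5, 6, 5, 1, 8, 0]
k=3: seq[3] = (-5)-6 = -11 → [1, -4, -5, -11, 5, 1, 8, 0]
k=4: seq[4] = (-11)-5 = -16 → [1, -4, -5, -11, -16, 1, 8, 0]
k=5: seq[5] = (-16)-1 = -17 → [1, -4, -5, -11, -16, -17, 8, 0]
k=6: seq[6] = (-17)-8 = -25 → [1, -4, -5, -11, -16, -17, -25, 0]
k=7: seq[7] = (-25)-0 = -25 → [1, -4, -5, -11, -16, -17, -25, -25]

[1, -4, -5, -11, -16, -17, -25, -25]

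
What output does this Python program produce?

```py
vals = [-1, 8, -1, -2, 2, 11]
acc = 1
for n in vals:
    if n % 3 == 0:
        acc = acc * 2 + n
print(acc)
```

n=-1: not %3==0
n=8: not %3==0
n=-1: not %3==0
n=-2: not %3==0
n=2: not %3==0
n=11: not %3==0

1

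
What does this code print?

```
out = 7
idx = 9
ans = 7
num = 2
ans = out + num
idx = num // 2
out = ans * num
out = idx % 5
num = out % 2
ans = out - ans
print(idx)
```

1

ans = 7+2 = 9
idx = 2//2 = 1
out = 9*2 = 18
out = 1%5 = 1
num = 1%2 = 1
ans = 1-9 = -8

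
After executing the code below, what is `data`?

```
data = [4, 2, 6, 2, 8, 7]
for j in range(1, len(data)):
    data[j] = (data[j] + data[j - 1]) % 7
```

j=1: data[1] = (2+4)%7 = 6 → [4, 6, 6, 2, 8, 7]
j=2: data[2] = (6+6)%7 = 5 → [4, 6, 5, 2, 8, 7]
j=3: data[3] = (2+5)%7 = 0 → [4, 6, 5, 0, 8, 7]
j=4: data[4] = (8+0)%7 = 1 → [4, 6, 5, 0, 1, 7]
j=5: data[5] = (7+1)%7 = 1 → [4, 6, 5, 0, 1, 1]

[4, 6, 5, 0, 1, 1]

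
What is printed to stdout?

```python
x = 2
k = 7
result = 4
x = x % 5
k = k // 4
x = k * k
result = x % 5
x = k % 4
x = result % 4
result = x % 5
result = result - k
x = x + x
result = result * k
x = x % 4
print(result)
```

x = 2%5 = 2
k = 7//4 = 1
x = 1*1 = 1
result = 1%5 = 1
x = 1%4 = 1
x = 1%4 = 1
result = 1%5 = 1
result = 1-1 = 0
x = 1+1 = 2
result = 0*1 = 0
x = 2%4 = 2

0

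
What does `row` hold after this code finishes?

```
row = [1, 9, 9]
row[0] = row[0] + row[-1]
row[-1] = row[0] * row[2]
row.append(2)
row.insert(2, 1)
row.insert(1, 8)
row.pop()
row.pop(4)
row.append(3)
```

[10, 8, 9, 1, 3]

row[0] = row[0]+row[-1] = 1+9 = 10 → [10, 9, 9]
row[-1] = row[0]*row[2] = 10*9 = 90 → [10, 9, 90]
append 2 → [10, 9, 90, 2]
insert 1 at 2 → [10, 9, 1, 90, 2]
insert 8 at 1 → [10, 8, 9, 1, 90, 2]
pop() removes 2 → [10, 8, 9, 1, 90]
pop(4) removes 90 → [10, 8, 9, 1]
append 3 → [10, 8, 9, 1, 3]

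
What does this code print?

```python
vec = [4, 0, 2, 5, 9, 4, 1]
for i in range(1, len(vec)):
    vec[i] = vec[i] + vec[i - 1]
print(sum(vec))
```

i=1: vec[1] = 0+4 = 4 → [4, 4, 2, 5, 9, 4, 1]
i=2: vec[2] = 2+4 = 6 → [4, 4, 6, 5, 9, 4, 1]
i=3: vec[3] = 5+6 = 11 → [4, 4, 6, 11, 9, 4, 1]
i=4: vec[4] = 9+11 = 20 → [4, 4, 6, 11, 20, 4, 1]
i=5: vec[5] = 4+20 = 24 → [4, 4, 6, 11, 20, 24, 1]
i=6: vec[6] = 1+24 = 25 → [4, 4, 6, 11, 20, 24, 25]
sum = 94

94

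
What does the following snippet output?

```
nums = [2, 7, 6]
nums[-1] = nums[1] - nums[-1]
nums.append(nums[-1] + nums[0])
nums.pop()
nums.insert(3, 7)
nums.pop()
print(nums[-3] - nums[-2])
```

nums[-1] = nums[1]-nums[-1] = 7-6 = 1 → [2, 7, 1]
append nums[-1]+nums[0] = 1+2 = 3 → [2, 7, 1, 3]
pop() removes 3 → [2, 7, 1]
insert 7 at 3 → [2, 7, 1, 7]
pop() removes 7 → [2, 7, 1]
nums[-3]-nums[-2] = 2-7 = -5

-5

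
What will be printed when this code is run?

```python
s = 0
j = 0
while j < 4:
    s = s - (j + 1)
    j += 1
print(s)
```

j=0: s = 0-1 = -1
j=1: s = (-1)-2 = -3
j=2: s = (-3)-3 = -6
j=3: s = (-6)-4 = -10

-10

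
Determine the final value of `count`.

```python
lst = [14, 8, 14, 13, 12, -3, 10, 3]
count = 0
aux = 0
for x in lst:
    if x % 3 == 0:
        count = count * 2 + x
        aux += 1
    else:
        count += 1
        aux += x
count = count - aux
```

x=14: not %3==0, count = 0+1 = 1; aux=14
x=8: not %3==0, count = 1+1 = 2; aux=22
x=14: not %3==0, count = 2+1 = 3; aux=36
x=13: not %3==0, count = 3+1 = 4; aux=49
x=12: %3==0, count = 4*2+12 = 20; aux=50
x=-3: %3==0, count = 20*2+(-3) = 37; aux=51
x=10: not %3==0, count = 37+1 = 38; aux=61
x=3: %3==0, count = 38*2+3 = 79; aux=62
count-aux = 79-62 = 17

17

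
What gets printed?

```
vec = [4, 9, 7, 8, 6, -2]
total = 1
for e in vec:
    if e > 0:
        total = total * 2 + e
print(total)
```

e=4: >0, total = 1*2+4 = 6
e=9: >0, total = 6*2+9 = 21
e=7: >0, total = 21*2+7 = 49
e=8: >0, total = 49*2+8 = 106
e=6: >0, total = 106*2+6 = 218
e=-2: not >0

218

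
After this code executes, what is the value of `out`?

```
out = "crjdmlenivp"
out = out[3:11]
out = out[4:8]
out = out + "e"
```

'nivpe'

slice [3:11] → 'dmlenivp'
slice [4:8] → 'nivp'
+ 'e' → 'nivpe'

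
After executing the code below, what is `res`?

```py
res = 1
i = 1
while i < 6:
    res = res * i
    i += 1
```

120

i=1: res = 1*1 = 1
i=2: res = 1*2 = 2
i=3: res = 2*3 = 6
i=4: res = 6*4 = 24
i=5: res = 24*5 = 120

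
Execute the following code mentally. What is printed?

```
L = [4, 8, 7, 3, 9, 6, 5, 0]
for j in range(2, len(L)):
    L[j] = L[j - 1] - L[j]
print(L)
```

j=2: L[2] = 8-7 = 1 → [4, 8, 1, 3, 9, 6, 5, 0]
j=3: L[3] = 1-3 = -2 → [4, 8, 1, -2, 9, 6, 5, 0]
j=4: L[4] = (-2)-9 = -11 → [4, 8, 1, -2, -11, 6, 5, 0]
j=5: L[5] = (-11)-6 = -17 → [4, 8, 1, -2, -11, -17, 5, 0]
j=6: L[6] = (-17)-5 = -22 → [4, 8, 1, -2, -11, -17, -22, 0]
j=7: L[7] = (-22)-0 = -22 → [4, 8, 1, -2, -11, -17, -22, -22]

[4, 8, 1, -2, -11, -17, -22, -22]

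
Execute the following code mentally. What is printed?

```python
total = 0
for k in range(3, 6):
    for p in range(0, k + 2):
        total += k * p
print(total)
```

k=3,p=0: total = 0+0 = 0
k=3,p=1: total = 0+3 = 3
k=3,p=2: total = 3+6 = 9
k=3,p=3: total = 9+9 = 18
k=3,p=4: total = 18+12 = 30
k=4,p=0: total = 30+0 = 30
k=4,p=1: total = 30+4 = 34
k=4,p=2: total = 34+8 = 42
k=4,p=3: total = 42+12 = 54
k=4,p=4: total = 54+16 = 70
k=4,p=5: total = 70+20 = 90
k=5,p=0: total = 90+0 = 90
k=5,p=1: total = 90+5 = 95
k=5,p=2: total = 95+10 = 105
k=5,p=3: total = 105+15 = 120
k=5,p=4: total = 120+20 = 140
k=5,p=5: total = 140+25 = 165
k=5,p=6: total = 165+30 = 195

195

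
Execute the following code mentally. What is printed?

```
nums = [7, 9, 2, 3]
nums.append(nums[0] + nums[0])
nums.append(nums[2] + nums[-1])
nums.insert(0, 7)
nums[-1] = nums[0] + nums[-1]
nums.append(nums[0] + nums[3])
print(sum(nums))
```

74

append nums[0]+nums[0] = 7+7 = 14 → [7, 9, 2, 3, 14]
append nums[2]+nums[-1] = 2+14 = 16 → [7, 9, 2, 3, 14, 16]
insert 7 at 0 → [7, 7, 9, 2, 3, 14, 16]
nums[-1] = nums[0]+nums[-1] = 7+16 = 23 → [7, 7, 9, 2, 3, 14, 23]
append nums[0]+nums[3] = 7+2 = 9 → [7, 7, 9, 2, 3, 14, 23, 9]
sum = 74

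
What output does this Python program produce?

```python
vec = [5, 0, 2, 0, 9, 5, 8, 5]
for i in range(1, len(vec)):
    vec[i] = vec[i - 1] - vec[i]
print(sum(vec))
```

-44

i=1: vec[1] = 5-0 = 5 → [5, 5, 2, 0, 9, 5, 8, 5]
i=2: vec[2] = 5-2 = 3 → [5, 5, 3, 0, 9, 5, 8, 5]
i=3: vec[3] = 3-0 = 3 → [5, 5, 3, 3, 9, 5, 8, 5]
i=4: vec[4] = 3-9 = -6 → [5, 5, 3, 3, -6, 5, 8, 5]
i=5: vec[5] = (-6)-5 = -11 → [5, 5, 3, 3, -6, -11, 8, 5]
i=6: vec[6] = (-11)-8 = -19 → [5, 5, 3, 3, -6, -11, -19, 5]
i=7: vec[7] = (-19)-5 = -24 → [5, 5, 3, 3, -6, -11, -19, -24]
sum = -44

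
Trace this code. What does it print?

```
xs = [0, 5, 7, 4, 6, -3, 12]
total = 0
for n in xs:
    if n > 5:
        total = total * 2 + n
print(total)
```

n=0: not >5
n=5: not >5
n=7: >5, total = 0*2+7 = 7
n=4: not >5
n=6: >5, total = 7*2+6 = 20
n=-3: not >5
n=12: >5, total = 20*2+12 = 52

52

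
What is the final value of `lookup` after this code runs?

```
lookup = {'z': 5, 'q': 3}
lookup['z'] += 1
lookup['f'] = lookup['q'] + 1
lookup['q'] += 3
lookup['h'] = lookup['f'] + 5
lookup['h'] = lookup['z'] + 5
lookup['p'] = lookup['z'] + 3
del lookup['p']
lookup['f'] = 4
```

lookup['z'] = 5+1 = 6 → {'z': 6, 'q': 3}
lookup['f'] = lookup['q']+1 = 4 → {'z': 6, 'q': 3, 'f': 4}
lookup['q'] = 3+3 = 6 → {'z': 6, 'q': 6, 'f': 4}
lookup['h'] = lookup['f']+5 = 9 → {'z': 6, 'q': 6, 'f': 4, 'h': 9}
lookup['h'] = lookup['z']+5 = 11 → {'z': 6, 'q': 6, 'f': 4, 'h': 11}
lookup['p'] = lookup['z']+3 = 9 → {'z': 6, 'q': 6, 'f': 4, 'h': 11, 'p': 9}
del 'p' → {'z': 6, 'q': 6, 'f': 4, 'h': 11}
lookup['f'] = 4 → {'z': 6, 'q': 6, 'f': 4, 'h': 11}

{'z': 6, 'q': 6, 'f': 4, 'h': 11}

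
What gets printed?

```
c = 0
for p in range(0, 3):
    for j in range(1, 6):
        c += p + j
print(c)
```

60

p=0,j=1: c = 0+1 = 1
p=0,j=2: c = 1+2 = 3
p=0,j=3: c = 3+3 = 6
p=0,j=4: c = 6+4 = 10
p=0,j=5: c = 10+5 = 15
p=1,j=1: c = 15+2 = 17
p=1,j=2: c = 17+3 = 20
p=1,j=3: c = 20+4 = 24
p=1,j=4: c = 24+5 = 29
p=1,j=5: c = 29+6 = 35
p=2,j=1: c = 35+3 = 38
p=2,j=2: c = 38+4 = 42
p=2,j=3: c = 42+5 = 47
p=2,j=4: c = 47+6 = 53
p=2,j=5: c = 53+7 = 60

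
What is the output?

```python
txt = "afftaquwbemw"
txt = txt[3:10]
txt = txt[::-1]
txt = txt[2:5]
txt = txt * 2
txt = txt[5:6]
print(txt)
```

q

slice [3:10] → 'taquwbe'
reverse → 'ebwuqat'
slice [2:5] → 'wuq'
repeat ×2 → 'wuqwuq'
slice [5:6] → 'q'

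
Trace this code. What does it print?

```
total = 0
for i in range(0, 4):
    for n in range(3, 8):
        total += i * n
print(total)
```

i=0,n=3: total = 0+0 = 0
i=0,n=4: total = 0+0 = 0
i=0,n=5: total = 0+0 = 0
i=0,n=6: total = 0+0 = 0
i=0,n=7: total = 0+0 = 0
i=1,n=3: total = 0+3 = 3
i=1,n=4: total = 3+4 = 7
i=1,n=5: total = 7+5 = 12
i=1,n=6: total = 12+6 = 18
i=1,n=7: total = 18+7 = 25
i=2,n=3: total = 25+6 = 31
i=2,n=4: total = 31+8 = 39
i=2,n=5: total = 39+10 = 49
i=2,n=6: total = 49+12 = 61
i=2,n=7: total = 61+14 = 75
i=3,n=3: total = 75+9 = 84
i=3,n=4: total = 84+12 = 96
i=3,n=5: total = 96+15 = 111
i=3,n=6: total = 111+18 = 129
i=3,n=7: total = 129+21 = 150

150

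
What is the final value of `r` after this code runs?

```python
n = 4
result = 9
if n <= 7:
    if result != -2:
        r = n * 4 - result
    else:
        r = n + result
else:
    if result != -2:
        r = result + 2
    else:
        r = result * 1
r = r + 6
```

n=4, result=9
n <= 7 is True; result != -2 is True
→ r = n * 4 - result = 7
r = 7+6 = 13

13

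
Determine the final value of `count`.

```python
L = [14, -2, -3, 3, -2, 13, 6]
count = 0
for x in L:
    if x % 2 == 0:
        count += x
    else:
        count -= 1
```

x=14: even, count = 0+14 = 14
x=-2: even, count = 14+(-2) = 12
x=-3: not even, count = 12-1 = 11
x=3: not even, count = 11-1 = 10
x=-2: even, count = 10+(-2) = 8
x=13: not even, count = 8-1 = 7
x=6: even, count = 7+6 = 13

13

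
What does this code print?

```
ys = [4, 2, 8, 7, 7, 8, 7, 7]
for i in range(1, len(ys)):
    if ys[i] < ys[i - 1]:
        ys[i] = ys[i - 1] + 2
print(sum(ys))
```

88

i=1: 2<4, ys[1] = 4+2 = 6 → [4, 6, 8, 7, 7, 8, 7, 7]
i=2: 8>=6, unchanged → [4, 6, 8, 7, 7, 8, 7, 7]
i=3: 7<8, ys[3] = 8+2 = 10 → [4, 6, 8, 10, 7, 8, 7, 7]
i=4: 7<10, ys[4] = 10+2 = 12 → [4, 6, 8, 10, 12, 8, 7, 7]
i=5: 8<12, ys[5] = 12+2 = 14 → [4, 6, 8, 10, 12, 14, 7, 7]
i=6: 7<14, ys[6] = 14+2 = 16 → [4, 6, 8, 10, 12, 14, 16, 7]
i=7: 7<16, ys[7] = 16+2 = 18 → [4, 6, 8, 10, 12, 14, 16, 18]
sum = 88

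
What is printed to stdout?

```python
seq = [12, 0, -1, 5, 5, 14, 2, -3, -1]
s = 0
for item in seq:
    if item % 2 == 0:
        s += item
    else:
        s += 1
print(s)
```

33

item=12: even, s = 0+12 = 12
item=0: even, s = 12+0 = 12
item=-1: not even, s = 12+1 = 13
item=5: not even, s = 13+1 = 14
item=5: not even, s = 14+1 = 15
item=14: even, s = 15+14 = 29
item=2: even, s = 29+2 = 31
item=-3: not even, s = 31+1 = 32
item=-1: not even, s = 32+1 = 33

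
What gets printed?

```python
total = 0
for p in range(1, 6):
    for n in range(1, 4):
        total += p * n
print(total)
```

p=1,n=1: total = 0+1 = 1
p=1,n=2: total = 1+2 = 3
p=1,n=3: total = 3+3 = 6
p=2,n=1: total = 6+2 = 8
p=2,n=2: total = 8+4 = 12
p=2,n=3: total = 12+6 = 18
p=3,n=1: total = 18+3 = 21
p=3,n=2: total = 21+6 = 27
p=3,n=3: total = 27+9 = 36
p=4,n=1: total = 36+4 = 40
p=4,n=2: total = 40+8 = 48
p=4,n=3: total = 48+12 = 60
p=5,n=1: total = 60+5 = 65
p=5,n=2: total = 65+10 = 75
p=5,n=3: total = 75+15 = 90

90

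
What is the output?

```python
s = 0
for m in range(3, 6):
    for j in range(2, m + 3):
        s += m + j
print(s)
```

123

m=3,j=2: s = 0+5 = 5
m=3,j=3: s = 5+6 = 11
m=3,j=4: s = 11+7 = 18
m=3,j=5: s = 18+8 = 26
m=4,j=2: s = 26+6 = 32
m=4,j=3: s = 32+7 = 39
m=4,j=4: s = 39+8 = 47
m=4,j=5: s = 47+9 = 56
m=4,j=6: s = 56+10 = 66
m=5,j=2: s = 66+7 = 73
m=5,j=3: s = 73+8 = 81
m=5,j=4: s = 81+9 = 90
m=5,j=5: s = 90+10 = 100
m=5,j=6: s = 100+11 = 111
m=5,j=7: s = 111+12 = 123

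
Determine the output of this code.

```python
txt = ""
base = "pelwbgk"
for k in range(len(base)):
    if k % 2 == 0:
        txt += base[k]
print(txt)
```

k=0: add 'p' → 'p'
k=1: skip
k=2: add 'l' → 'pl'
k=3: skip
k=4: add 'b' → 'plb'
k=5: skip
k=6: add 'k' → 'plbk'

plbk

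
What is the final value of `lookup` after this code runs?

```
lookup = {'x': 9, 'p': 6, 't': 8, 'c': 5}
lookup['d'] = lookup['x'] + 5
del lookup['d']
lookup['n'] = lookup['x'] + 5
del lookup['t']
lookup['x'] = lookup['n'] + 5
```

lookup['d'] = lookup['x']+5 = 14 → {'x': 9, 'p': 6, 't': 8, 'c': 5, 'd': 14}
del 'd' → {'x': 9, 'p': 6, 't': 8, 'c': 5}
lookup['n'] = lookup['x']+5 = 14 → {'x': 9, 'p': 6, 't': 8, 'c': 5, 'n': 14}
del 't' → {'x': 9, 'p': 6, 'c': 5, 'n': 14}
lookup['x'] = lookup['n']+5 = 19 → {'x': 19, 'p': 6, 'c': 5, 'n': 14}

{'x': 19, 'p': 6, 'c': 5, 'n': 14}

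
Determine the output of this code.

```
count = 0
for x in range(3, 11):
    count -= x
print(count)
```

-52

x=3: count = 0-3 = -3
x=4: count = (-3)-4 = -7
x=5: count = (-7)-5 = -12
x=6: count = (-12)-6 = -18
x=7: count = (-18)-7 = -25
x=8: count = (-25)-8 = -33
x=9: count = (-33)-9 = -42
x=10: count = (-42)-10 = -52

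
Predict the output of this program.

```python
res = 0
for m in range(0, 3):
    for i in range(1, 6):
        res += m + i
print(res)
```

m=0,i=1: res = 0+1 = 1
m=0,i=2: res = 1+2 = 3
m=0,i=3: res = 3+3 = 6
m=0,i=4: res = 6+4 = 10
m=0,i=5: res = 10+5 = 15
m=1,i=1: res = 15+2 = 17
m=1,i=2: res = 17+3 = 20
m=1,i=3: res = 20+4 = 24
m=1,i=4: res = 24+5 = 29
m=1,i=5: res = 29+6 = 35
m=2,i=1: res = 35+3 = 38
m=2,i=2: res = 38+4 = 42
m=2,i=3: res = 42+5 = 47
m=2,i=4: res = 47+6 = 53
m=2,i=5: res = 53+7 = 60

60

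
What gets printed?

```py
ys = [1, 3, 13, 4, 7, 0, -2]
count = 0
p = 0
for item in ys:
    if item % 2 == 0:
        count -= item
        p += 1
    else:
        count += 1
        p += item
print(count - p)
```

item=1: not even, count = 0+1 = 1; p=1
item=3: not even, count = 1+1 = 2; p=4
item=13: not even, count = 2+1 = 3; p=17
item=4: even, count = 3-4 = -1; p=18
item=7: not even, count = (-1)+1 = 0; p=25
item=0: even, count = 0-0 = 0; p=26
item=-2: even, count = 0-(-2) = 2; p=27
count-p = 2-27 = -25

-25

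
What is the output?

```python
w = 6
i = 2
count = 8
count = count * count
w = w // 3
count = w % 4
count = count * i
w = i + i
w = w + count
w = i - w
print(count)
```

count = 8*8 = 64
w = 6//3 = 2
count = 2%4 = 2
count = 2*2 = 4
w = 2+2 = 4
w = 4+4 = 8
w = 2-8 = -6

4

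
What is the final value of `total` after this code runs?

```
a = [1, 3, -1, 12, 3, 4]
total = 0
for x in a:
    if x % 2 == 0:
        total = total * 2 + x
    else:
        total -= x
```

x=1: not even, total = 0-1 = -1
x=3: not even, total = (-1)-3 = -4
x=-1: not even, total = (-4)-(-1) = -3
x=12: even, total = (-3)*2+12 = 6
x=3: not even, total = 6-3 = 3
x=4: even, total = 3*2+4 = 10

10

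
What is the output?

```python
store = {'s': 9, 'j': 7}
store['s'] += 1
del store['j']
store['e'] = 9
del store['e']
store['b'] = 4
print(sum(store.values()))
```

14

store['s'] = 9+1 = 10 → {'s': 10, 'j': 7}
del 'j' → {'s': 10}
store['e'] = 9 → {'s': 10, 'e': 9}
del 'e' → {'s': 10}
store['b'] = 4 → {'s': 10, 'b': 4}
sum of values = 14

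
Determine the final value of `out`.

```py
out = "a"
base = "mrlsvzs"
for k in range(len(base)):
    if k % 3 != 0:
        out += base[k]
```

k=0: skip
k=1: add 'r' → 'ar'
k=2: add 'l' → 'arl'
k=3: skip
k=4: add 'v' → 'arlv'
k=5: add 'z' → 'arlvz'
k=6: skip

'arlvz'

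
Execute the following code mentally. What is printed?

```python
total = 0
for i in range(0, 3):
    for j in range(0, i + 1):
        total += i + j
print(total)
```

12

i=0,j=0: total = 0+0 = 0
i=1,j=0: total = 0+1 = 1
i=1,j=1: total = 1+2 = 3
i=2,j=0: total = 3+2 = 5
i=2,j=1: total = 5+3 = 8
i=2,j=2: total = 8+4 = 12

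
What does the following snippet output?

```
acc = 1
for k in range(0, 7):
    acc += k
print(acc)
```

22

k=0: acc = 1+0 = 1
k=1: acc = 1+1 = 2
k=2: acc = 2+2 = 4
k=3: acc = 4+3 = 7
k=4: acc = 7+4 = 11
k=5: acc = 11+5 = 16
k=6: acc = 16+6 = 22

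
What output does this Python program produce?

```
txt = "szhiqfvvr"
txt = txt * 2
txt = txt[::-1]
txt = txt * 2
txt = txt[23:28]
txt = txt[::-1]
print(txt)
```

rszhi

repeat ×2 → 'szhiqfvvrszhiqfvvr'
reverse → 'rvvfqihzsrvvfqihzs'
repeat ×2 → 'rvvfqihzsrvvfqihzsrvvfqihzsrvvfqihzs'
slice [23:28] → 'ihzsr'
reverse → 'rszhi'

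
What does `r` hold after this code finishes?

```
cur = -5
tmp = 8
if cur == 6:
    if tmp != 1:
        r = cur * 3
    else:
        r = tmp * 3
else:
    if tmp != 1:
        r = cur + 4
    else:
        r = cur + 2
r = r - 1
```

cur=-5, tmp=8
cur == 6 is False; tmp != 1 is True
→ r = cur + 4 = -1
r = (-1)-1 = -2

-2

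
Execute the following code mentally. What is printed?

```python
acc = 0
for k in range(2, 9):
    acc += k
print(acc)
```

k=2: acc = 0+2 = 2
k=3: acc = 2+3 = 5
k=4: acc = 5+4 = 9
k=5: acc = 9+5 = 14
k=6: acc = 14+6 = 20
k=7: acc = 20+7 = 27
k=8: acc = 27+8 = 35

35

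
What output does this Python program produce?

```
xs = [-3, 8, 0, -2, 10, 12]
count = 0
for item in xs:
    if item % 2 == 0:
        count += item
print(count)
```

28

item=-3: not even
item=8: even, count = 0+8 = 8
item=0: even, count = 8+0 = 8
item=-2: even, count = 8+(-2) = 6
item=10: even, count = 6+10 = 16
item=12: even, count = 16+12 = 28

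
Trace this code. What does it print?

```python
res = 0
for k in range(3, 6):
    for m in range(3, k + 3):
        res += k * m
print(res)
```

k=3,m=3: res = 0+9 = 9
k=3,m=4: res = 9+12 = 21
k=3,m=5: res = 21+15 = 36
k=4,m=3: res = 36+12 = 48
k=4,m=4: res = 48+16 = 64
k=4,m=5: res = 64+20 = 84
k=4,m=6: res = 84+24 = 108
k=5,m=3: res = 108+15 = 123
k=5,m=4: res = 123+20 = 143
k=5,m=5: res = 143+25 = 168
k=5,m=6: res = 168+30 = 198
k=5,m=7: res = 198+35 = 233

233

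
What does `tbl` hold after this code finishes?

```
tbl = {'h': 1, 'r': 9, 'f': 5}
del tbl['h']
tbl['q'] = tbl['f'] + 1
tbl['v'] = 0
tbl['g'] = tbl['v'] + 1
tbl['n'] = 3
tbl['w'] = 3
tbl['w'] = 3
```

del 'h' → {'r': 9, 'f': 5}
tbl['q'] = tbl['f']+1 = 6 → {'r': 9, 'f': 5, 'q': 6}
tbl['v'] = 0 → {'r': 9, 'f': 5, 'q': 6, 'v': 0}
tbl['g'] = tbl['v']+1 = 1 → {'r': 9, 'f': 5, 'q': 6, 'v': 0, 'g': 1}
tbl['n'] = 3 → {'r': 9, 'f': 5, 'q': 6, 'v': 0, 'g': 1, 'n': 3}
tbl['w'] = 3 → {'r': 9, 'f': 5, 'q': 6, 'v': 0, 'g': 1, 'n': 3, 'w': 3}
tbl['w'] = 3 → {'r': 9, 'f': 5, 'q': 6, 'v': 0, 'g': 1, 'n': 3, 'w': 3}

{'r': 9, 'f': 5, 'q': 6, 'v': 0, 'g': 1, 'n': 3, 'w': 3}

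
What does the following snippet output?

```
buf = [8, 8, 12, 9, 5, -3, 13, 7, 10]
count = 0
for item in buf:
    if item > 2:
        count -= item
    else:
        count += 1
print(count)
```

item=8: >2, count = 0-8 = -8
item=8: >2, count = (-8)-8 = -16
item=12: >2, count = (-16)-12 = -28
item=9: >2, count = (-28)-9 = -37
item=5: >2, count = (-37)-5 = -42
item=-3: not >2, count = (-42)+1 = -41
item=13: >2, count = (-41)-13 = -54
item=7: >2, count = (-54)-7 = -61
item=10: >2, count = (-61)-10 = -71

-71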